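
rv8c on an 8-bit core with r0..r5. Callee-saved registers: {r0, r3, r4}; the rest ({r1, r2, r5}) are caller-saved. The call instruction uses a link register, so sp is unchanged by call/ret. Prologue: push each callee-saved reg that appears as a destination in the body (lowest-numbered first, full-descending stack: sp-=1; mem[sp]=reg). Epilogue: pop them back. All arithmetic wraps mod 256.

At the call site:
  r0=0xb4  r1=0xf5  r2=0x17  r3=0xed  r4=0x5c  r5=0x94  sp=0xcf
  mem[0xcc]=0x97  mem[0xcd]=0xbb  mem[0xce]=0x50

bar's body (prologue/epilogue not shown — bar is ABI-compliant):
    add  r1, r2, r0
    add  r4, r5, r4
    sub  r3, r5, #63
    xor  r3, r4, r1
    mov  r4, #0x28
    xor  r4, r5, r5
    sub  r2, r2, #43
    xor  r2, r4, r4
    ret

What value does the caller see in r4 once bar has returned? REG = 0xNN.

prologue: push r3 -> mem[0xce]=0xed, sp=0xce
prologue: push r4 -> mem[0xcd]=0x5c, sp=0xcd
body[0] add  r1, r2, r0 -> r1=0xcb
body[1] add  r4, r5, r4 -> r4=0xf0
body[2] sub  r3, r5, #63 -> r3=0x55
body[3] xor  r3, r4, r1 -> r3=0x3b
body[4] mov  r4, #0x28 -> r4=0x28
body[5] xor  r4, r5, r5 -> r4=0x00
body[6] sub  r2, r2, #43 -> r2=0xec
body[7] xor  r2, r4, r4 -> r2=0x00
epilogue: pop r4=0x5c, sp=0xce
epilogue: pop r3=0xed, sp=0xcf
r4 is callee-saved -> restored

REG = 0x5c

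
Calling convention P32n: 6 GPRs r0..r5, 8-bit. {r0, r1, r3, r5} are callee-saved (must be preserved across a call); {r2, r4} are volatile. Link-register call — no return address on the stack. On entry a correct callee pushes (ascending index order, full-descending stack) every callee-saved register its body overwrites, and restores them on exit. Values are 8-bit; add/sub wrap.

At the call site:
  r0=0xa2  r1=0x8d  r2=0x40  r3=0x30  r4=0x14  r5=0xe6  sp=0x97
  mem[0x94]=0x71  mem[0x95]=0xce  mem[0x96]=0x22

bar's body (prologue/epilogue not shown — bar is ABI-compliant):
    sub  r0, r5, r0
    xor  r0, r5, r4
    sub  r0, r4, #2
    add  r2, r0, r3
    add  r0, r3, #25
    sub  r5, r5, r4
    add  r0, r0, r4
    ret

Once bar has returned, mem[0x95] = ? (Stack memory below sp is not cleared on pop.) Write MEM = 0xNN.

MEM = 0xe6

prologue: push r0 -> mem[0x96]=0xa2, sp=0x96
prologue: push r5 -> mem[0x95]=0xe6, sp=0x95
body[0] sub  r0, r5, r0 -> r0=0x44
body[1] xor  r0, r5, r4 -> r0=0xf2
body[2] sub  r0, r4, #2 -> r0=0x12
body[3] add  r2, r0, r3 -> r2=0x42
body[4] add  r0, r3, #25 -> r0=0x49
body[5] sub  r5, r5, r4 -> r5=0xd2
body[6] add  r0, r0, r4 -> r0=0x5d
epilogue: pop r5=0xe6, sp=0x96
epilogue: pop r0=0xa2, sp=0x97
prologue pushed ['r0', 'r5'] at ['0x96', '0x95']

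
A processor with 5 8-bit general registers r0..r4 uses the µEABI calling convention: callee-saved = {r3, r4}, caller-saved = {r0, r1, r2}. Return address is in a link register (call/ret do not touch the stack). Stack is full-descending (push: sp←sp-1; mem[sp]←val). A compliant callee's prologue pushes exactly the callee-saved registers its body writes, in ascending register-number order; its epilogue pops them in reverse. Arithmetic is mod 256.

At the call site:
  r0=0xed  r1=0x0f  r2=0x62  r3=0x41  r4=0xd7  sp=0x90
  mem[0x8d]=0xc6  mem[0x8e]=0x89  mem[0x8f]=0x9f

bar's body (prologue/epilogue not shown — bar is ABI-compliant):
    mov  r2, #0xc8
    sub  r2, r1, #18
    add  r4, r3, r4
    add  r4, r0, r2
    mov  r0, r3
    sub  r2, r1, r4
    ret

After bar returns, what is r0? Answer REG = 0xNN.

REG = 0x41

prologue: push r4 -> mem[0x8f]=0xd7, sp=0x8f
body[0] mov  r2, #0xc8 -> r2=0xc8
body[1] sub  r2, r1, #18 -> r2=0xfd
body[2] add  r4, r3, r4 -> r4=0x18
body[3] add  r4, r0, r2 -> r4=0xea
body[4] mov  r0, r3 -> r0=0x41
body[5] sub  r2, r1, r4 -> r2=0x25
epilogue: pop r4=0xd7, sp=0x90
r0 is caller-saved -> body value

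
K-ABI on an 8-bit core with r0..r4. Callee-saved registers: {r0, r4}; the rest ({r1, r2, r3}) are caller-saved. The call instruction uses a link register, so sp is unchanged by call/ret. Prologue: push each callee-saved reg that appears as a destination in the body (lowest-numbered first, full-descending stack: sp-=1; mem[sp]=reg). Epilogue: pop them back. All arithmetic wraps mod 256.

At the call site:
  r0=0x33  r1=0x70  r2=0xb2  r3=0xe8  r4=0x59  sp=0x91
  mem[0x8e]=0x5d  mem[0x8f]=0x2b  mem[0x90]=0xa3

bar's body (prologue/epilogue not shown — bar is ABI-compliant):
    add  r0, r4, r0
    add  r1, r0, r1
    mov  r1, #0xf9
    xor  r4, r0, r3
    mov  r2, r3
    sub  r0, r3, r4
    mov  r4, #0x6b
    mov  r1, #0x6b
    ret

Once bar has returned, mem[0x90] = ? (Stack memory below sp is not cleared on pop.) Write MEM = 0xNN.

MEM = 0x33

prologue: push r0 → mem[0x90]=0x33, sp=0x90
prologue: push r4 → mem[0x8f]=0x59, sp=0x8f
body[0] add  r0, r4, r0 → r0=0x8c
body[1] add  r1, r0, r1 → r1=0xfc
body[2] mov  r1, #0xf9 → r1=0xf9
body[3] xor  r4, r0, r3 → r4=0x64
body[4] mov  r2, r3 → r2=0xe8
body[5] sub  r0, r3, r4 → r0=0x84
body[6] mov  r4, #0x6b → r4=0x6b
body[7] mov  r1, #0x6b → r1=0x6b
epilogue: pop r4=0x59, sp=0x90
epilogue: pop r0=0x33, sp=0x91
prologue pushed ['r0', 'r4'] at ['0x90', '0x8f']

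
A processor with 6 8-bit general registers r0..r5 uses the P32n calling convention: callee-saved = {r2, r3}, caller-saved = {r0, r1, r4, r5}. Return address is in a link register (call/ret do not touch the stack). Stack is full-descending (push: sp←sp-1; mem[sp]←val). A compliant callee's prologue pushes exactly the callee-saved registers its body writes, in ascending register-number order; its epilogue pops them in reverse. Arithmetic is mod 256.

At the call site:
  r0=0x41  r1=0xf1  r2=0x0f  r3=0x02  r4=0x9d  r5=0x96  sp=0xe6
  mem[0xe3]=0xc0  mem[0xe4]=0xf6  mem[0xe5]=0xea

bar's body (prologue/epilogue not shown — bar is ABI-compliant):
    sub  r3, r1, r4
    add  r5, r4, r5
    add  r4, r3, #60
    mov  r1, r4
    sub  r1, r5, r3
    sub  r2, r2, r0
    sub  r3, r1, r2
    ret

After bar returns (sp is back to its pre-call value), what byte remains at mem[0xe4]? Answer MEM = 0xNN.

prologue: push r2 -> mem[0xe5]=0x0f, sp=0xe5
prologue: push r3 -> mem[0xe4]=0x02, sp=0xe4
body[0] sub  r3, r1, r4 -> r3=0x54
body[1] add  r5, r4, r5 -> r5=0x33
body[2] add  r4, r3, #60 -> r4=0x90
body[3] mov  r1, r4 -> r1=0x90
body[4] sub  r1, r5, r3 -> r1=0xdf
body[5] sub  r2, r2, r0 -> r2=0xce
body[6] sub  r3, r1, r2 -> r3=0x11
epilogue: pop r3=0x02, sp=0xe5
epilogue: pop r2=0x0f, sp=0xe6
prologue pushed ['r2', 'r3'] at ['0xe5', '0xe4']

MEM = 0x02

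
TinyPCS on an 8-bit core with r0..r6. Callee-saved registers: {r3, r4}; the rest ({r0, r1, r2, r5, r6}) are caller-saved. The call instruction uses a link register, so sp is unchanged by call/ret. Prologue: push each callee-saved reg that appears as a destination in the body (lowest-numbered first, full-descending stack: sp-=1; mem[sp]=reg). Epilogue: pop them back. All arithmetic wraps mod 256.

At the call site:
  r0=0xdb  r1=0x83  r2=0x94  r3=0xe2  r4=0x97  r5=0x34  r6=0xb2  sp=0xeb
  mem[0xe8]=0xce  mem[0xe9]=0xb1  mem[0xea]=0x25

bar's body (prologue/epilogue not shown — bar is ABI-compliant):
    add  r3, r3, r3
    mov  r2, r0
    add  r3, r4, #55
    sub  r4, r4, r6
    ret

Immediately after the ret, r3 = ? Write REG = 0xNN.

prologue: push r3 -> mem[0xea]=0xe2, sp=0xea
prologue: push r4 -> mem[0xe9]=0x97, sp=0xe9
body[0] add  r3, r3, r3 -> r3=0xc4
body[1] mov  r2, r0 -> r2=0xdb
body[2] add  r3, r4, #55 -> r3=0xce
body[3] sub  r4, r4, r6 -> r4=0xe5
epilogue: pop r4=0x97, sp=0xea
epilogue: pop r3=0xe2, sp=0xeb
r3 is callee-saved -> restored

REG = 0xe2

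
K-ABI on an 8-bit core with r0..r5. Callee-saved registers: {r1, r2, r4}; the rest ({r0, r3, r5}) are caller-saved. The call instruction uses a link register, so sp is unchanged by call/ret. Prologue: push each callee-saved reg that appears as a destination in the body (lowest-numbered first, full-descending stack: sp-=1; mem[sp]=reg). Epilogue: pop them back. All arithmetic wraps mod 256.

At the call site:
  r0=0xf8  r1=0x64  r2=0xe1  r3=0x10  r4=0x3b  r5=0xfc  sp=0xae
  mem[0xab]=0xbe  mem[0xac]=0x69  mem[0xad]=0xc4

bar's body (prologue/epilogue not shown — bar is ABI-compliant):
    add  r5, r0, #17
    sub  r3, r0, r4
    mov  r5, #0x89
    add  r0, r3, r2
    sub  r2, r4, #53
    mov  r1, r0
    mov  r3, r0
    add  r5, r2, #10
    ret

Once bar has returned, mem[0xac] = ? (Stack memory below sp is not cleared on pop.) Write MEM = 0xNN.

prologue: push r1 → mem[0xad]=0x64, sp=0xad
prologue: push r2 → mem[0xac]=0xe1, sp=0xac
body[0] add  r5, r0, #17 → r5=0x09
body[1] sub  r3, r0, r4 → r3=0xbd
body[2] mov  r5, #0x89 → r5=0x89
body[3] add  r0, r3, r2 → r0=0x9e
body[4] sub  r2, r4, #53 → r2=0x06
body[5] mov  r1, r0 → r1=0x9e
body[6] mov  r3, r0 → r3=0x9e
body[7] add  r5, r2, #10 → r5=0x10
epilogue: pop r2=0xe1, sp=0xad
epilogue: pop r1=0x64, sp=0xae
prologue pushed ['r1', 'r2'] at ['0xad', '0xac']

MEM = 0xe1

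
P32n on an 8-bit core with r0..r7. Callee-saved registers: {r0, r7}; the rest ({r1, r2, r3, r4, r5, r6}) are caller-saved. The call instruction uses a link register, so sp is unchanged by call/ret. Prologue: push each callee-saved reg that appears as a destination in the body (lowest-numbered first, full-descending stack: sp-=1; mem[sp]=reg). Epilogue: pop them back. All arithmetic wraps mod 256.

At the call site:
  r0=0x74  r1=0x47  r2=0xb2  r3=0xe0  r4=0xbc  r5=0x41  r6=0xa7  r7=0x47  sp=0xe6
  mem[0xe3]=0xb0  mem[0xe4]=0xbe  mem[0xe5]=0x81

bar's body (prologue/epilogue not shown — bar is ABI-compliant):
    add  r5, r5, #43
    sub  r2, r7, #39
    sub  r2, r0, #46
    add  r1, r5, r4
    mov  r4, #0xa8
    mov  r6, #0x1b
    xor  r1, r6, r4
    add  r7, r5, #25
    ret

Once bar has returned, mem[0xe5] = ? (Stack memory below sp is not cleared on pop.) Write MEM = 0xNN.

prologue: push r7 → mem[0xe5]=0x47, sp=0xe5
body[0] add  r5, r5, #43 → r5=0x6c
body[1] sub  r2, r7, #39 → r2=0x20
body[2] sub  r2, r0, #46 → r2=0x46
body[3] add  r1, r5, r4 → r1=0x28
body[4] mov  r4, #0xa8 → r4=0xa8
body[5] mov  r6, #0x1b → r6=0x1b
body[6] xor  r1, r6, r4 → r1=0xb3
body[7] add  r7, r5, #25 → r7=0x85
epilogue: pop r7=0x47, sp=0xe6
prologue pushed ['r7'] at ['0xe5']

MEM = 0x47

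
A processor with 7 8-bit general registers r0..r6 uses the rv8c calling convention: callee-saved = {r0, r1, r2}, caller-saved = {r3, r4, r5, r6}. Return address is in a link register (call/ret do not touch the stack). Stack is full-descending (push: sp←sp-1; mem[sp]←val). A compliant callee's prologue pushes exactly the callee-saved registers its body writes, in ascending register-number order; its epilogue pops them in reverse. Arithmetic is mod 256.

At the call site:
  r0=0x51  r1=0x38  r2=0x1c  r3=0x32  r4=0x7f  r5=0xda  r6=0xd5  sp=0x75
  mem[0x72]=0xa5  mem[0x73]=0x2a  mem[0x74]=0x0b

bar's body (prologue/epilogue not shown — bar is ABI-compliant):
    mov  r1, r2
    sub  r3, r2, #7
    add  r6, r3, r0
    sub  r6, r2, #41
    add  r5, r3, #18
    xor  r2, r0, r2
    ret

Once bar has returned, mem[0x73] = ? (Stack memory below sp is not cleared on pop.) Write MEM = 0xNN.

prologue: push r1 → mem[0x74]=0x38, sp=0x74
prologue: push r2 → mem[0x73]=0x1c, sp=0x73
body[0] mov  r1, r2 → r1=0x1c
body[1] sub  r3, r2, #7 → r3=0x15
body[2] add  r6, r3, r0 → r6=0x66
body[3] sub  r6, r2, #41 → r6=0xf3
body[4] add  r5, r3, #18 → r5=0x27
body[5] xor  r2, r0, r2 → r2=0x4d
epilogue: pop r2=0x1c, sp=0x74
epilogue: pop r1=0x38, sp=0x75
prologue pushed ['r1', 'r2'] at ['0x74', '0x73']

MEM = 0x1c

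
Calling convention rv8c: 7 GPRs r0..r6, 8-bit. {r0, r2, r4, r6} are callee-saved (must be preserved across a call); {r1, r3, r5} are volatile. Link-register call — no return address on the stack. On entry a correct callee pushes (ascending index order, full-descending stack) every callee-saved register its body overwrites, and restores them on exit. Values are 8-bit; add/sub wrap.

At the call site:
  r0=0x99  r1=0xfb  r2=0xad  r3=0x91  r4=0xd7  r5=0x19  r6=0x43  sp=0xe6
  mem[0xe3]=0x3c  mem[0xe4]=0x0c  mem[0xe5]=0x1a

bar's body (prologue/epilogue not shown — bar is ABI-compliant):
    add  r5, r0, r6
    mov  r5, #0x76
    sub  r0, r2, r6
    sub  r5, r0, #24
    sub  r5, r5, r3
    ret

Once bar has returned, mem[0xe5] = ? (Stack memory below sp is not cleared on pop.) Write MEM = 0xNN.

MEM = 0x99

prologue: push r0 -> mem[0xe5]=0x99, sp=0xe5
body[0] add  r5, r0, r6 -> r5=0xdc
body[1] mov  r5, #0x76 -> r5=0x76
body[2] sub  r0, r2, r6 -> r0=0x6a
body[3] sub  r5, r0, #24 -> r5=0x52
body[4] sub  r5, r5, r3 -> r5=0xc1
epilogue: pop r0=0x99, sp=0xe6
prologue pushed ['r0'] at ['0xe5']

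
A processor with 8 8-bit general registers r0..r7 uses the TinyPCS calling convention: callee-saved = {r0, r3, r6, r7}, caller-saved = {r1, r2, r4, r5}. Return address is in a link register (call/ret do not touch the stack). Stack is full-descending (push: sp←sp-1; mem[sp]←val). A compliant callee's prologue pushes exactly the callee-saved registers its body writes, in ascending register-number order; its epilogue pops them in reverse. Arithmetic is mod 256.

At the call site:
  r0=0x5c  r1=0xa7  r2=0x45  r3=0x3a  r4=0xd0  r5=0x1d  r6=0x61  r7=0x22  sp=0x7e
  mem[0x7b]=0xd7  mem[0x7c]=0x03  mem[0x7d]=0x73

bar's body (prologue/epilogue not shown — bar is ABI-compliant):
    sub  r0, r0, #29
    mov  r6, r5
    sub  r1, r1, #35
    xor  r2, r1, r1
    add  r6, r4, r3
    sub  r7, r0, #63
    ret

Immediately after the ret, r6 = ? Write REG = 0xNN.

prologue: push r0 -> mem[0x7d]=0x5c, sp=0x7d
prologue: push r6 -> mem[0x7c]=0x61, sp=0x7c
prologue: push r7 -> mem[0x7b]=0x22, sp=0x7b
body[0] sub  r0, r0, #29 -> r0=0x3f
body[1] mov  r6, r5 -> r6=0x1d
body[2] sub  r1, r1, #35 -> r1=0x84
body[3] xor  r2, r1, r1 -> r2=0x00
body[4] add  r6, r4, r3 -> r6=0x0a
body[5] sub  r7, r0, #63 -> r7=0x00
epilogue: pop r7=0x22, sp=0x7c
epilogue: pop r6=0x61, sp=0x7d
epilogue: pop r0=0x5c, sp=0x7e
r6 is callee-saved -> restored

REG = 0x61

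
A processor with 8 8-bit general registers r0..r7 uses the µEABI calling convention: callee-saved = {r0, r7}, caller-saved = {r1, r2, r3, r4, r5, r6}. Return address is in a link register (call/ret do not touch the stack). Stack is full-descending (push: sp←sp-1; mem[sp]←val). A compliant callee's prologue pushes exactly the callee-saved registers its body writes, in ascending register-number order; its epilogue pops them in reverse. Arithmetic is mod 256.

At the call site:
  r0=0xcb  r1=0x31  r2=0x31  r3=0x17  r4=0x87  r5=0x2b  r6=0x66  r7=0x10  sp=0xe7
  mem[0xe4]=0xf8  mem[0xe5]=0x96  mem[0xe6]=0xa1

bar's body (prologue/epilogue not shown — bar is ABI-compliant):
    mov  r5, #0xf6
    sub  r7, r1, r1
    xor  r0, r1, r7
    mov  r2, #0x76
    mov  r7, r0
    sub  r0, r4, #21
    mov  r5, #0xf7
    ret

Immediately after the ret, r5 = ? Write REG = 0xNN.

prologue: push r0 -> mem[0xe6]=0xcb, sp=0xe6
prologue: push r7 -> mem[0xe5]=0x10, sp=0xe5
body[0] mov  r5, #0xf6 -> r5=0xf6
body[1] sub  r7, r1, r1 -> r7=0x00
body[2] xor  r0, r1, r7 -> r0=0x31
body[3] mov  r2, #0x76 -> r2=0x76
body[4] mov  r7, r0 -> r7=0x31
body[5] sub  r0, r4, #21 -> r0=0x72
body[6] mov  r5, #0xf7 -> r5=0xf7
epilogue: pop r7=0x10, sp=0xe6
epilogue: pop r0=0xcb, sp=0xe7
r5 is caller-saved -> body value

REG = 0xf7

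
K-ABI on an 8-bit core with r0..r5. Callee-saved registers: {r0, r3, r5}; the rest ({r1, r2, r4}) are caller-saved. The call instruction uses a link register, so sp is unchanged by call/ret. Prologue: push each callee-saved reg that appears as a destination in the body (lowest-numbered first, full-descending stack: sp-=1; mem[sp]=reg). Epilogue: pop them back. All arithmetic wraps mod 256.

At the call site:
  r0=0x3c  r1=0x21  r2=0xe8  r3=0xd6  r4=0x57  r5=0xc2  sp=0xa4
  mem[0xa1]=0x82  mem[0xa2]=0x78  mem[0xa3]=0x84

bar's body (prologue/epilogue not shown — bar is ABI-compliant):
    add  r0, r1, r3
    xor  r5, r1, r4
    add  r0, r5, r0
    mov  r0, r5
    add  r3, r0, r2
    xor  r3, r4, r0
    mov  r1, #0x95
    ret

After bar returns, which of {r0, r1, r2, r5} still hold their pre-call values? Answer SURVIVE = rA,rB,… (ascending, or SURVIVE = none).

SURVIVE = r0,r2,r5

prologue: push r0 → mem[0xa3]=0x3c, sp=0xa3
prologue: push r3 → mem[0xa2]=0xd6, sp=0xa2
prologue: push r5 → mem[0xa1]=0xc2, sp=0xa1
body[0] add  r0, r1, r3 → r0=0xf7
body[1] xor  r5, r1, r4 → r5=0x76
body[2] add  r0, r5, r0 → r0=0x6d
body[3] mov  r0, r5 → r0=0x76
body[4] add  r3, r0, r2 → r3=0x5e
body[5] xor  r3, r4, r0 → r3=0x21
body[6] mov  r1, #0x95 → r1=0x95
epilogue: pop r5=0xc2, sp=0xa2
epilogue: pop r3=0xd6, sp=0xa3
epilogue: pop r0=0x3c, sp=0xa4
r0: callee-saved, written=True
r1: caller-saved, written=True
r2: caller-saved, written=False
r5: callee-saved, written=True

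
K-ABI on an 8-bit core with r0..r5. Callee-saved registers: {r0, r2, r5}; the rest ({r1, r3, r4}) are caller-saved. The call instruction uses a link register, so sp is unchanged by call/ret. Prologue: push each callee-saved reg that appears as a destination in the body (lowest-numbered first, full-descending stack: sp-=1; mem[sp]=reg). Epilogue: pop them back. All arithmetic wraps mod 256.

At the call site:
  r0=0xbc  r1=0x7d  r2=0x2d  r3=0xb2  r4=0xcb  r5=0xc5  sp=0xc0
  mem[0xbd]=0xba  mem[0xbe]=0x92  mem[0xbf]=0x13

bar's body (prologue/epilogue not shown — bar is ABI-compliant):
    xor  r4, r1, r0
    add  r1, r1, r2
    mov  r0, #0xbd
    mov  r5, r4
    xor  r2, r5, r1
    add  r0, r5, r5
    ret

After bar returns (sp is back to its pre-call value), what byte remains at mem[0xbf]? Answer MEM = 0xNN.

MEM = 0xbc

prologue: push r0 → mem[0xbf]=0xbc, sp=0xbf
prologue: push r2 → mem[0xbe]=0x2d, sp=0xbe
prologue: push r5 → mem[0xbd]=0xc5, sp=0xbd
body[0] xor  r4, r1, r0 → r4=0xc1
body[1] add  r1, r1, r2 → r1=0xaa
body[2] mov  r0, #0xbd → r0=0xbd
body[3] mov  r5, r4 → r5=0xc1
body[4] xor  r2, r5, r1 → r2=0x6b
body[5] add  r0, r5, r5 → r0=0x82
epilogue: pop r5=0xc5, sp=0xbe
epilogue: pop r2=0x2d, sp=0xbf
epilogue: pop r0=0xbc, sp=0xc0
prologue pushed ['r0', 'r2', 'r5'] at ['0xbf', '0xbe', '0xbd']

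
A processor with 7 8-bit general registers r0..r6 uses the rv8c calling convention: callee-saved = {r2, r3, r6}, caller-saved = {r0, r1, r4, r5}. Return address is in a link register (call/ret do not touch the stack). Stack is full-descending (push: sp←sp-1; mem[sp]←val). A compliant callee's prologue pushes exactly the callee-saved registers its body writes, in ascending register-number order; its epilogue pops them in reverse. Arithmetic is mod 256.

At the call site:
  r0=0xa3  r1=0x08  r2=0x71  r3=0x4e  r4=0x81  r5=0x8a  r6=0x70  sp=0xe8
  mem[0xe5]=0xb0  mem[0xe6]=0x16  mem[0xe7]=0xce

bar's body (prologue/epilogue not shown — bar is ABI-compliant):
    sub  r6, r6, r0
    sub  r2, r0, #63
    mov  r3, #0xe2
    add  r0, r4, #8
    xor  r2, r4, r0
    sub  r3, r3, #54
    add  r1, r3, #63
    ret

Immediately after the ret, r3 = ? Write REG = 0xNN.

prologue: push r2 → mem[0xe7]=0x71, sp=0xe7
prologue: push r3 → mem[0xe6]=0x4e, sp=0xe6
prologue: push r6 → mem[0xe5]=0x70, sp=0xe5
body[0] sub  r6, r6, r0 → r6=0xcd
body[1] sub  r2, r0, #63 → r2=0x64
body[2] mov  r3, #0xe2 → r3=0xe2
body[3] add  r0, r4, #8 → r0=0x89
body[4] xor  r2, r4, r0 → r2=0x08
body[5] sub  r3, r3, #54 → r3=0xac
body[6] add  r1, r3, #63 → r1=0xeb
epilogue: pop r6=0x70, sp=0xe6
epilogue: pop r3=0x4e, sp=0xe7
epilogue: pop r2=0x71, sp=0xe8
r3 is callee-saved → restored

REG = 0x4e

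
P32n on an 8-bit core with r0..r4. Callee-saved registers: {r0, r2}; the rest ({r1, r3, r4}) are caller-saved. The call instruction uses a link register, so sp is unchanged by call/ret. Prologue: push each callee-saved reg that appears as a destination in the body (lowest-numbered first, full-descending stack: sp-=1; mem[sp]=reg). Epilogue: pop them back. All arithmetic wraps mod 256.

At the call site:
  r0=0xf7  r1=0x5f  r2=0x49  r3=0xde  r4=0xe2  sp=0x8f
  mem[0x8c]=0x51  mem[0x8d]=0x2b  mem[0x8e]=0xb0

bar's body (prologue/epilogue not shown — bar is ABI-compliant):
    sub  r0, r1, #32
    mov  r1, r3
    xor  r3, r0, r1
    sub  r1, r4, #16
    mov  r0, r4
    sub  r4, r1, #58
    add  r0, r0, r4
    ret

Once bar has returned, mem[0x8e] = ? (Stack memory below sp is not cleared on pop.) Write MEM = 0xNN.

prologue: push r0 → mem[0x8e]=0xf7, sp=0x8e
body[0] sub  r0, r1, #32 → r0=0x3f
body[1] mov  r1, r3 → r1=0xde
body[2] xor  r3, r0, r1 → r3=0xe1
body[3] sub  r1, r4, #16 → r1=0xd2
body[4] mov  r0, r4 → r0=0xe2
body[5] sub  r4, r1, #58 → r4=0x98
body[6] add  r0, r0, r4 → r0=0x7a
epilogue: pop r0=0xf7, sp=0x8f
prologue pushed ['r0'] at ['0x8e']

MEM = 0xf7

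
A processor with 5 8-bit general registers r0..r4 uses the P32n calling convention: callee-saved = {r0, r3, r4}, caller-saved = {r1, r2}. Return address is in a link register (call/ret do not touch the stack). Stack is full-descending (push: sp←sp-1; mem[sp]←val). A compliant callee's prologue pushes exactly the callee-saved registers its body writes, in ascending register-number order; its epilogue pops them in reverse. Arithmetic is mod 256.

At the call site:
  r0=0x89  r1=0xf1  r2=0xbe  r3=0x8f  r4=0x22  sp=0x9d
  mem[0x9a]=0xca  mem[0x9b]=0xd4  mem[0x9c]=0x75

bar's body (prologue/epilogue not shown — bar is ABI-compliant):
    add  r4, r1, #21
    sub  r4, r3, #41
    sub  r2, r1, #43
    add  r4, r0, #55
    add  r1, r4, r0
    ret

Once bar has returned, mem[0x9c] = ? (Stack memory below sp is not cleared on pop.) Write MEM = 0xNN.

prologue: push r4 -> mem[0x9c]=0x22, sp=0x9c
body[0] add  r4, r1, #21 -> r4=0x06
body[1] sub  r4, r3, #41 -> r4=0x66
body[2] sub  r2, r1, #43 -> r2=0xc6
body[3] add  r4, r0, #55 -> r4=0xc0
body[4] add  r1, r4, r0 -> r1=0x49
epilogue: pop r4=0x22, sp=0x9d
prologue pushed ['r4'] at ['0x9c']

MEM = 0x22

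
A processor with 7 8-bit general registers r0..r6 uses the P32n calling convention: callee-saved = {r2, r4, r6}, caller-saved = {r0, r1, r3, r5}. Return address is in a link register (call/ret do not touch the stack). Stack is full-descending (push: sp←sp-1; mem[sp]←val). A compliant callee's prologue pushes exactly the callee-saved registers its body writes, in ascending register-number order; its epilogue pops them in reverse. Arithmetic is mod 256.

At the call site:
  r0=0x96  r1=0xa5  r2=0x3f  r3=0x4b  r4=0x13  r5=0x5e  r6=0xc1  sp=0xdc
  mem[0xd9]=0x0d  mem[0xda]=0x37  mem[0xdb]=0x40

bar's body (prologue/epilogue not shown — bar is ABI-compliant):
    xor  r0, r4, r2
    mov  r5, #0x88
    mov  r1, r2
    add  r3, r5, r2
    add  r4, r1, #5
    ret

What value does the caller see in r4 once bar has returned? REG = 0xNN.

prologue: push r4 → mem[0xdb]=0x13, sp=0xdb
body[0] xor  r0, r4, r2 → r0=0x2c
body[1] mov  r5, #0x88 → r5=0x88
body[2] mov  r1, r2 → r1=0x3f
body[3] add  r3, r5, r2 → r3=0xc7
body[4] add  r4, r1, #5 → r4=0x44
epilogue: pop r4=0x13, sp=0xdc
r4 is callee-saved → restored

REG = 0x13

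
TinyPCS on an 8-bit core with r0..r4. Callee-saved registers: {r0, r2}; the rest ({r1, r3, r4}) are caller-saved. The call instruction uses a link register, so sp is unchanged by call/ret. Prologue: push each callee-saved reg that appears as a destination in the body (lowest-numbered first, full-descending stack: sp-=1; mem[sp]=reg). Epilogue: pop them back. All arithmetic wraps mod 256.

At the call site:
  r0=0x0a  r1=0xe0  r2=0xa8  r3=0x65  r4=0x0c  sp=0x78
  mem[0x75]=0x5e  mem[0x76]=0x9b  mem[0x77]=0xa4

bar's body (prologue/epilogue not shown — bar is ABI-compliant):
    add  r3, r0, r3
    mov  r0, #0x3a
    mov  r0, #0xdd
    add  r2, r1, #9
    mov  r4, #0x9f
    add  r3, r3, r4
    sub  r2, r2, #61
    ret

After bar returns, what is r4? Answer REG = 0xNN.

prologue: push r0 -> mem[0x77]=0x0a, sp=0x77
prologue: push r2 -> mem[0x76]=0xa8, sp=0x76
body[0] add  r3, r0, r3 -> r3=0x6f
body[1] mov  r0, #0x3a -> r0=0x3a
body[2] mov  r0, #0xdd -> r0=0xdd
body[3] add  r2, r1, #9 -> r2=0xe9
body[4] mov  r4, #0x9f -> r4=0x9f
body[5] add  r3, r3, r4 -> r3=0x0e
body[6] sub  r2, r2, #61 -> r2=0xac
epilogue: pop r2=0xa8, sp=0x77
epilogue: pop r0=0x0a, sp=0x78
r4 is caller-saved -> body value

REG = 0x9f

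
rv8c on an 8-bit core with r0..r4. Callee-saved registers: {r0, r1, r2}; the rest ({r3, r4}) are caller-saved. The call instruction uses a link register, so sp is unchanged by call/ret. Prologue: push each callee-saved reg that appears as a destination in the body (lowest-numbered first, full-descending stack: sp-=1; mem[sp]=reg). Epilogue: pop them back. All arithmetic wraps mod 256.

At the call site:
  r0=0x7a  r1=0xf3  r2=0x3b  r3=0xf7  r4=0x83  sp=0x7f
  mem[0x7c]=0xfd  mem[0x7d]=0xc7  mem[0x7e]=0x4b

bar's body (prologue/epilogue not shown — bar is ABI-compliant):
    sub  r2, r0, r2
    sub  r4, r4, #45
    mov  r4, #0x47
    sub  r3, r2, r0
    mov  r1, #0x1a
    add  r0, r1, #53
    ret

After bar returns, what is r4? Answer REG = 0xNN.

REG = 0x47

prologue: push r0 → mem[0x7e]=0x7a, sp=0x7e
prologue: push r1 → mem[0x7d]=0xf3, sp=0x7d
prologue: push r2 → mem[0x7c]=0x3b, sp=0x7c
body[0] sub  r2, r0, r2 → r2=0x3f
body[1] sub  r4, r4, #45 → r4=0x56
body[2] mov  r4, #0x47 → r4=0x47
body[3] sub  r3, r2, r0 → r3=0xc5
body[4] mov  r1, #0x1a → r1=0x1a
body[5] add  r0, r1, #53 → r0=0x4f
epilogue: pop r2=0x3b, sp=0x7d
epilogue: pop r1=0xf3, sp=0x7e
epilogue: pop r0=0x7a, sp=0x7f
r4 is caller-saved → body value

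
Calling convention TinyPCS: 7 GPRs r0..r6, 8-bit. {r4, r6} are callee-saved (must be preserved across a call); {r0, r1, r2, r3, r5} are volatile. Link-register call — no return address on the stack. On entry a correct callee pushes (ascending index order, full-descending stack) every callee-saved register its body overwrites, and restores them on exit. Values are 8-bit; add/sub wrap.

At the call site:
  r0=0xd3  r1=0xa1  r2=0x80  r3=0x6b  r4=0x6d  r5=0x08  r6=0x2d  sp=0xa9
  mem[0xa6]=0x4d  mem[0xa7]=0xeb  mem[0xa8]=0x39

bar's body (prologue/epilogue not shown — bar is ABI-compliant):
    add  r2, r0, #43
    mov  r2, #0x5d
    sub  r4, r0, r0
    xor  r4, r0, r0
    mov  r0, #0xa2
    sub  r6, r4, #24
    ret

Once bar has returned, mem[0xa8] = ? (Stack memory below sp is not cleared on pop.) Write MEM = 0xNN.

prologue: push r4 -> mem[0xa8]=0x6d, sp=0xa8
prologue: push r6 -> mem[0xa7]=0x2d, sp=0xa7
body[0] add  r2, r0, #43 -> r2=0xfe
body[1] mov  r2, #0x5d -> r2=0x5d
body[2] sub  r4, r0, r0 -> r4=0x00
body[3] xor  r4, r0, r0 -> r4=0x00
body[4] mov  r0, #0xa2 -> r0=0xa2
body[5] sub  r6, r4, #24 -> r6=0xe8
epilogue: pop r6=0x2d, sp=0xa8
epilogue: pop r4=0x6d, sp=0xa9
prologue pushed ['r4', 'r6'] at ['0xa8', '0xa7']

MEM = 0x6d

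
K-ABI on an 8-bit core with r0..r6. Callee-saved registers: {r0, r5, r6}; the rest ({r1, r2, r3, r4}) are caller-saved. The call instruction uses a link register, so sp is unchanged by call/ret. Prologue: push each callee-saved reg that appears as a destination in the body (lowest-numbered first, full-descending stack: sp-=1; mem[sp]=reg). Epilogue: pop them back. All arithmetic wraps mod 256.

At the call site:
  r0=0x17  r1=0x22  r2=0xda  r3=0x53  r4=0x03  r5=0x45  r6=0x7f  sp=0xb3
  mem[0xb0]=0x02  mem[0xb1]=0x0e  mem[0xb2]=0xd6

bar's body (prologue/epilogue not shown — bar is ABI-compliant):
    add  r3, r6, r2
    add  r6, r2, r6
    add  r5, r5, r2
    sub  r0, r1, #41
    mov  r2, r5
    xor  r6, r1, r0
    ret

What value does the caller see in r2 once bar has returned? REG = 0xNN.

prologue: push r0 -> mem[0xb2]=0x17, sp=0xb2
prologue: push r5 -> mem[0xb1]=0x45, sp=0xb1
prologue: push r6 -> mem[0xb0]=0x7f, sp=0xb0
body[0] add  r3, r6, r2 -> r3=0x59
body[1] add  r6, r2, r6 -> r6=0x59
body[2] add  r5, r5, r2 -> r5=0x1f
body[3] sub  r0, r1, #41 -> r0=0xf9
body[4] mov  r2, r5 -> r2=0x1f
body[5] xor  r6, r1, r0 -> r6=0xdb
epilogue: pop r6=0x7f, sp=0xb1
epilogue: pop r5=0x45, sp=0xb2
epilogue: pop r0=0x17, sp=0xb3
r2 is caller-saved -> body value

REG = 0x1f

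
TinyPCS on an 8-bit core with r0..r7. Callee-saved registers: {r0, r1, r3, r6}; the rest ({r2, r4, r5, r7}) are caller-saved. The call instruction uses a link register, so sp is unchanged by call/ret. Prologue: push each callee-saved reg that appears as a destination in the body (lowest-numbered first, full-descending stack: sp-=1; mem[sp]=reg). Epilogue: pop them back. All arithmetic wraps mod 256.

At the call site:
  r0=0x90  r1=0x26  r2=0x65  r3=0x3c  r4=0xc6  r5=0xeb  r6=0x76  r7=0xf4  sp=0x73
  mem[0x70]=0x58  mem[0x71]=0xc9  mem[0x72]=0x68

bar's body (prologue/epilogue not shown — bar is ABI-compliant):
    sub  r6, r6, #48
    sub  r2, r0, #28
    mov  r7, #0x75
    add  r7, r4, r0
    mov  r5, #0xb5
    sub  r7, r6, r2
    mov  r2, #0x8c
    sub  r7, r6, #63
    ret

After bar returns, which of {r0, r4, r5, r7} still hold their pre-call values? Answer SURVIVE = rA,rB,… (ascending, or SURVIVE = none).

prologue: push r6 -> mem[0x72]=0x76, sp=0x72
body[0] sub  r6, r6, #48 -> r6=0x46
body[1] sub  r2, r0, #28 -> r2=0x74
body[2] mov  r7, #0x75 -> r7=0x75
body[3] add  r7, r4, r0 -> r7=0x56
body[4] mov  r5, #0xb5 -> r5=0xb5
body[5] sub  r7, r6, r2 -> r7=0xd2
body[6] mov  r2, #0x8c -> r2=0x8c
body[7] sub  r7, r6, #63 -> r7=0x07
epilogue: pop r6=0x76, sp=0x73
r0: callee-saved, written=False
r4: caller-saved, written=False
r5: caller-saved, written=True
r7: caller-saved, written=True

SURVIVE = r0,r4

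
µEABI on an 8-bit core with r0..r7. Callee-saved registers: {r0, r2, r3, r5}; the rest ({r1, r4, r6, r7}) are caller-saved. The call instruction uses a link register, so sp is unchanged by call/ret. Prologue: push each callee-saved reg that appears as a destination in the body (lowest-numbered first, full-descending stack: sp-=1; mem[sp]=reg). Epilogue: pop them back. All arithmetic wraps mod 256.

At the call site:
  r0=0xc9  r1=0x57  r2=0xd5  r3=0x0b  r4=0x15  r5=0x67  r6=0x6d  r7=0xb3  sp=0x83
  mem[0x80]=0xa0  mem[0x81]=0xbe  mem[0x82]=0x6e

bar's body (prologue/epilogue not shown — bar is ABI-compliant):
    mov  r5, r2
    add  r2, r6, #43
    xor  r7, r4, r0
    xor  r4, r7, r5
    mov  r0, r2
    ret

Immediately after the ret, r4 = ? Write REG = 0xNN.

prologue: push r0 -> mem[0x82]=0xc9, sp=0x82
prologue: push r2 -> mem[0x81]=0xd5, sp=0x81
prologue: push r5 -> mem[0x80]=0x67, sp=0x80
body[0] mov  r5, r2 -> r5=0xd5
body[1] add  r2, r6, #43 -> r2=0x98
body[2] xor  r7, r4, r0 -> r7=0xdc
body[3] xor  r4, r7, r5 -> r4=0x09
body[4] mov  r0, r2 -> r0=0x98
epilogue: pop r5=0x67, sp=0x81
epilogue: pop r2=0xd5, sp=0x82
epilogue: pop r0=0xc9, sp=0x83
r4 is caller-saved -> body value

REG = 0x09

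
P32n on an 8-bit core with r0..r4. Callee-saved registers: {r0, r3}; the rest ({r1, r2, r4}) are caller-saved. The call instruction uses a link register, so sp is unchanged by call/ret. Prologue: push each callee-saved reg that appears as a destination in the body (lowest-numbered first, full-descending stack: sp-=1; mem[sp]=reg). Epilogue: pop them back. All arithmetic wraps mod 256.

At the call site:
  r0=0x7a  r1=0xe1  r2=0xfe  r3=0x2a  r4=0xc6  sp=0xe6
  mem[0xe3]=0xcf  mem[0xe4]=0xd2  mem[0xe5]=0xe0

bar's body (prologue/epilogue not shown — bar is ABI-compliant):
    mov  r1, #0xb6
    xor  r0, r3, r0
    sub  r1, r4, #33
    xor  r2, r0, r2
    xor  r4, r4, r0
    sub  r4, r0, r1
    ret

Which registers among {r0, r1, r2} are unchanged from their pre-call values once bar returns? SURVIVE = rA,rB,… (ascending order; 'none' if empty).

SURVIVE = r0

prologue: push r0 -> mem[0xe5]=0x7a, sp=0xe5
body[0] mov  r1, #0xb6 -> r1=0xb6
body[1] xor  r0, r3, r0 -> r0=0x50
body[2] sub  r1, r4, #33 -> r1=0xa5
body[3] xor  r2, r0, r2 -> r2=0xae
body[4] xor  r4, r4, r0 -> r4=0x96
body[5] sub  r4, r0, r1 -> r4=0xab
epilogue: pop r0=0x7a, sp=0xe6
r0: callee-saved, written=True
r1: caller-saved, written=True
r2: caller-saved, written=True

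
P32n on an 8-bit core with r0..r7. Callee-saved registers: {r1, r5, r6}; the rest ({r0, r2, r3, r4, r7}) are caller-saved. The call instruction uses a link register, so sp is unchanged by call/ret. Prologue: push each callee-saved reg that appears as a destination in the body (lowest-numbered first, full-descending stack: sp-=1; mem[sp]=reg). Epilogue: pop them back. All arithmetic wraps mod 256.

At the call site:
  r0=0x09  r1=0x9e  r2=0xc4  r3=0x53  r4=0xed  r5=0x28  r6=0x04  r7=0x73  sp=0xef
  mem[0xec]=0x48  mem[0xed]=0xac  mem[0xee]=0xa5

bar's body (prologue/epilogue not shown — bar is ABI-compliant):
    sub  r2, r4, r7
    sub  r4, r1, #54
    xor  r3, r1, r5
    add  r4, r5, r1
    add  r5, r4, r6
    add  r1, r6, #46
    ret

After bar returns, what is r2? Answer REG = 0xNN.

REG = 0x7a

prologue: push r1 -> mem[0xee]=0x9e, sp=0xee
prologue: push r5 -> mem[0xed]=0x28, sp=0xed
body[0] sub  r2, r4, r7 -> r2=0x7a
body[1] sub  r4, r1, #54 -> r4=0x68
body[2] xor  r3, r1, r5 -> r3=0xb6
body[3] add  r4, r5, r1 -> r4=0xc6
body[4] add  r5, r4, r6 -> r5=0xca
body[5] add  r1, r6, #46 -> r1=0x32
epilogue: pop r5=0x28, sp=0xee
epilogue: pop r1=0x9e, sp=0xef
r2 is caller-saved -> body value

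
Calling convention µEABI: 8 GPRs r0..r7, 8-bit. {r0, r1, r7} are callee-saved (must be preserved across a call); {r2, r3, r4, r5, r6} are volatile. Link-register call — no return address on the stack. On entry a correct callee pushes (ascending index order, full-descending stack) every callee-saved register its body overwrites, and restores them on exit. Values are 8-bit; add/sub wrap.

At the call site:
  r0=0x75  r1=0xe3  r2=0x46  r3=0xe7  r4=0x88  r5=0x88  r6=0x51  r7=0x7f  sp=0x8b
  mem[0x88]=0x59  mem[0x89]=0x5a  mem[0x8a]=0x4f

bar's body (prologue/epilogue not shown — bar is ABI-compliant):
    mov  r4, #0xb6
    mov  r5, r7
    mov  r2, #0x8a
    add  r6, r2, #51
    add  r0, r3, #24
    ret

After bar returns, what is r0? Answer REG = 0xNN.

prologue: push r0 → mem[0x8a]=0x75, sp=0x8a
body[0] mov  r4, #0xb6 → r4=0xb6
body[1] mov  r5, r7 → r5=0x7f
body[2] mov  r2, #0x8a → r2=0x8a
body[3] add  r6, r2, #51 → r6=0xbd
body[4] add  r0, r3, #24 → r0=0xff
epilogue: pop r0=0x75, sp=0x8b
r0 is callee-saved → restored

REG = 0x75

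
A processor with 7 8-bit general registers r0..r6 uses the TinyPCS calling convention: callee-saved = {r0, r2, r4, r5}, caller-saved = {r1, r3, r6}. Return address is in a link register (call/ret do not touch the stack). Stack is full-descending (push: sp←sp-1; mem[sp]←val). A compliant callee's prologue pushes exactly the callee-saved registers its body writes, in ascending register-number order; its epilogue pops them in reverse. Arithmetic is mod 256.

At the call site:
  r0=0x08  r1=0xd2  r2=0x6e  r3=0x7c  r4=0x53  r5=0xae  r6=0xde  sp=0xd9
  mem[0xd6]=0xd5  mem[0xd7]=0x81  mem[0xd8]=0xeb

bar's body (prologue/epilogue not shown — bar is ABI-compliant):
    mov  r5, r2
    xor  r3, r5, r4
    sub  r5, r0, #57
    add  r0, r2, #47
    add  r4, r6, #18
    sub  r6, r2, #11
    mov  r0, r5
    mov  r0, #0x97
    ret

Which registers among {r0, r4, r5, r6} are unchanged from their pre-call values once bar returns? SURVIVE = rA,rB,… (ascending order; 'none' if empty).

SURVIVE = r0,r4,r5

prologue: push r0 → mem[0xd8]=0x08, sp=0xd8
prologue: push r4 → mem[0xd7]=0x53, sp=0xd7
prologue: push r5 → mem[0xd6]=0xae, sp=0xd6
body[0] mov  r5, r2 → r5=0x6e
body[1] xor  r3, r5, r4 → r3=0x3d
body[2] sub  r5, r0, #57 → r5=0xcf
body[3] add  r0, r2, #47 → r0=0x9d
body[4] add  r4, r6, #18 → r4=0xf0
body[5] sub  r6, r2, #11 → r6=0x63
body[6] mov  r0, r5 → r0=0xcf
body[7] mov  r0, #0x97 → r0=0x97
epilogue: pop r5=0xae, sp=0xd7
epilogue: pop r4=0x53, sp=0xd8
epilogue: pop r0=0x08, sp=0xd9
r0: callee-saved, written=True
r4: callee-saved, written=True
r5: callee-saved, written=True
r6: caller-saved, written=True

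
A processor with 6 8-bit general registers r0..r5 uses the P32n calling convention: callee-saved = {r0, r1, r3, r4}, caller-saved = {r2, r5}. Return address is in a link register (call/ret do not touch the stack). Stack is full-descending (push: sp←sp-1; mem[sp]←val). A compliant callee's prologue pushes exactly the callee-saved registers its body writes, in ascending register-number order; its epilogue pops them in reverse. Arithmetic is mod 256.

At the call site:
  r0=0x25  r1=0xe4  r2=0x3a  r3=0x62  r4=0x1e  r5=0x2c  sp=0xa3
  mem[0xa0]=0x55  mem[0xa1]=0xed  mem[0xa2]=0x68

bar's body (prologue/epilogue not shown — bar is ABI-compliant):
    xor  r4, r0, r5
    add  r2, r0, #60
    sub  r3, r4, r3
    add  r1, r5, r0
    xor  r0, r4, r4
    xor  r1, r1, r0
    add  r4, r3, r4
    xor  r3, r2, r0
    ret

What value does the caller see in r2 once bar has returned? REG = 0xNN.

REG = 0x61

prologue: push r0 → mem[0xa2]=0x25, sp=0xa2
prologue: push r1 → mem[0xa1]=0xe4, sp=0xa1
prologue: push r3 → mem[0xa0]=0x62, sp=0xa0
prologue: push r4 → mem[0x9f]=0x1e, sp=0x9f
body[0] xor  r4, r0, r5 → r4=0x09
body[1] add  r2, r0, #60 → r2=0x61
body[2] sub  r3, r4, r3 → r3=0xa7
body[3] add  r1, r5, r0 → r1=0x51
body[4] xor  r0, r4, r4 → r0=0x00
body[5] xor  r1, r1, r0 → r1=0x51
body[6] add  r4, r3, r4 → r4=0xb0
body[7] xor  r3, r2, r0 → r3=0x61
epilogue: pop r4=0x1e, sp=0xa0
epilogue: pop r3=0x62, sp=0xa1
epilogue: pop r1=0xe4, sp=0xa2
epilogue: pop r0=0x25, sp=0xa3
r2 is caller-saved → body value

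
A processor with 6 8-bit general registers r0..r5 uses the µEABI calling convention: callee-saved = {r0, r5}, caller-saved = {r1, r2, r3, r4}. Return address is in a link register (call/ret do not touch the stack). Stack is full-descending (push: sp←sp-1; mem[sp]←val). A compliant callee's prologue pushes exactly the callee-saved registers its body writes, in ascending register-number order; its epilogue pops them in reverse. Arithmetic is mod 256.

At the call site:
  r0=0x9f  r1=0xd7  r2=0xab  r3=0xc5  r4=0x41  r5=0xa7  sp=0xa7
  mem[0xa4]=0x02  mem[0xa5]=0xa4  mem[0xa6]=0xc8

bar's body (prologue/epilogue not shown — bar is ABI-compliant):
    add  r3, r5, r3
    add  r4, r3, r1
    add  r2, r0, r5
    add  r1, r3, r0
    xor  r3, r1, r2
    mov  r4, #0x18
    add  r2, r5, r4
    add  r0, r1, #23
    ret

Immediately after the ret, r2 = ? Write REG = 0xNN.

prologue: push r0 → mem[0xa6]=0x9f, sp=0xa6
body[0] add  r3, r5, r3 → r3=0x6c
body[1] add  r4, r3, r1 → r4=0x43
body[2] add  r2, r0, r5 → r2=0x46
body[3] add  r1, r3, r0 → r1=0x0b
body[4] xor  r3, r1, r2 → r3=0x4d
body[5] mov  r4, #0x18 → r4=0x18
body[6] add  r2, r5, r4 → r2=0xbf
body[7] add  r0, r1, #23 → r0=0x22
epilogue: pop r0=0x9f, sp=0xa7
r2 is caller-saved → body value

REG = 0xbf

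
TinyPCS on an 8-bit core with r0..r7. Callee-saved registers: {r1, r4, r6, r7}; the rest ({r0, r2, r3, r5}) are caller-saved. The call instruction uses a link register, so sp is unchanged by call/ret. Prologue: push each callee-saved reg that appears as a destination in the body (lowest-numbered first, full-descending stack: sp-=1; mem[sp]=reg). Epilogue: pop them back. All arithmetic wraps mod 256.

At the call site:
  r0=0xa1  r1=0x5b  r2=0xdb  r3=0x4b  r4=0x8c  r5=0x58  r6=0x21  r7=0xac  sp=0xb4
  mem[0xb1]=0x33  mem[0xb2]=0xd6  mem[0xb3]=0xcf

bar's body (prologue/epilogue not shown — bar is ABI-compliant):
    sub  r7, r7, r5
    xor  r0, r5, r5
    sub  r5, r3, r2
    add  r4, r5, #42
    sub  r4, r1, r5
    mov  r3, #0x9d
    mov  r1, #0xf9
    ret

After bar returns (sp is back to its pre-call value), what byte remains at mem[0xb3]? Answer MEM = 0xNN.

prologue: push r1 -> mem[0xb3]=0x5b, sp=0xb3
prologue: push r4 -> mem[0xb2]=0x8c, sp=0xb2
prologue: push r7 -> mem[0xb1]=0xac, sp=0xb1
body[0] sub  r7, r7, r5 -> r7=0x54
body[1] xor  r0, r5, r5 -> r0=0x00
body[2] sub  r5, r3, r2 -> r5=0x70
body[3] add  r4, r5, #42 -> r4=0x9a
body[4] sub  r4, r1, r5 -> r4=0xeb
body[5] mov  r3, #0x9d -> r3=0x9d
body[6] mov  r1, #0xf9 -> r1=0xf9
epilogue: pop r7=0xac, sp=0xb2
epilogue: pop r4=0x8c, sp=0xb3
epilogue: pop r1=0x5b, sp=0xb4
prologue pushed ['r1', 'r4', 'r7'] at ['0xb3', '0xb2', '0xb1']

MEM = 0x5b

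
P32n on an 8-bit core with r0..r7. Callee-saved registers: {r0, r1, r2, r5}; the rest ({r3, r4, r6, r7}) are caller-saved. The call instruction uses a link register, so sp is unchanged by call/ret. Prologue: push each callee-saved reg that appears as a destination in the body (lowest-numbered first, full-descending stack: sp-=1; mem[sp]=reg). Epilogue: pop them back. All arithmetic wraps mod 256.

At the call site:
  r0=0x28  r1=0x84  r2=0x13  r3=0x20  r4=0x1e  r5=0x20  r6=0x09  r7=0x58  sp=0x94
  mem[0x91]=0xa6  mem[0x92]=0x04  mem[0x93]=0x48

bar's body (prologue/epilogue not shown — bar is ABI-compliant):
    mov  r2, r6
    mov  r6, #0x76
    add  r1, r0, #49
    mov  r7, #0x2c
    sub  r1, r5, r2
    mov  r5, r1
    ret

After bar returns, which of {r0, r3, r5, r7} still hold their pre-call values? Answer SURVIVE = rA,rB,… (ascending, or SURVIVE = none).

SURVIVE = r0,r3,r5

prologue: push r1 → mem[0x93]=0x84, sp=0x93
prologue: push r2 → mem[0x92]=0x13, sp=0x92
prologue: push r5 → mem[0x91]=0x20, sp=0x91
body[0] mov  r2, r6 → r2=0x09
body[1] mov  r6, #0x76 → r6=0x76
body[2] add  r1, r0, #49 → r1=0x59
body[3] mov  r7, #0x2c → r7=0x2c
body[4] sub  r1, r5, r2 → r1=0x17
body[5] mov  r5, r1 → r5=0x17
epilogue: pop r5=0x20, sp=0x92
epilogue: pop r2=0x13, sp=0x93
epilogue: pop r1=0x84, sp=0x94
r0: callee-saved, written=False
r3: caller-saved, written=False
r5: callee-saved, written=True
r7: caller-saved, written=True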